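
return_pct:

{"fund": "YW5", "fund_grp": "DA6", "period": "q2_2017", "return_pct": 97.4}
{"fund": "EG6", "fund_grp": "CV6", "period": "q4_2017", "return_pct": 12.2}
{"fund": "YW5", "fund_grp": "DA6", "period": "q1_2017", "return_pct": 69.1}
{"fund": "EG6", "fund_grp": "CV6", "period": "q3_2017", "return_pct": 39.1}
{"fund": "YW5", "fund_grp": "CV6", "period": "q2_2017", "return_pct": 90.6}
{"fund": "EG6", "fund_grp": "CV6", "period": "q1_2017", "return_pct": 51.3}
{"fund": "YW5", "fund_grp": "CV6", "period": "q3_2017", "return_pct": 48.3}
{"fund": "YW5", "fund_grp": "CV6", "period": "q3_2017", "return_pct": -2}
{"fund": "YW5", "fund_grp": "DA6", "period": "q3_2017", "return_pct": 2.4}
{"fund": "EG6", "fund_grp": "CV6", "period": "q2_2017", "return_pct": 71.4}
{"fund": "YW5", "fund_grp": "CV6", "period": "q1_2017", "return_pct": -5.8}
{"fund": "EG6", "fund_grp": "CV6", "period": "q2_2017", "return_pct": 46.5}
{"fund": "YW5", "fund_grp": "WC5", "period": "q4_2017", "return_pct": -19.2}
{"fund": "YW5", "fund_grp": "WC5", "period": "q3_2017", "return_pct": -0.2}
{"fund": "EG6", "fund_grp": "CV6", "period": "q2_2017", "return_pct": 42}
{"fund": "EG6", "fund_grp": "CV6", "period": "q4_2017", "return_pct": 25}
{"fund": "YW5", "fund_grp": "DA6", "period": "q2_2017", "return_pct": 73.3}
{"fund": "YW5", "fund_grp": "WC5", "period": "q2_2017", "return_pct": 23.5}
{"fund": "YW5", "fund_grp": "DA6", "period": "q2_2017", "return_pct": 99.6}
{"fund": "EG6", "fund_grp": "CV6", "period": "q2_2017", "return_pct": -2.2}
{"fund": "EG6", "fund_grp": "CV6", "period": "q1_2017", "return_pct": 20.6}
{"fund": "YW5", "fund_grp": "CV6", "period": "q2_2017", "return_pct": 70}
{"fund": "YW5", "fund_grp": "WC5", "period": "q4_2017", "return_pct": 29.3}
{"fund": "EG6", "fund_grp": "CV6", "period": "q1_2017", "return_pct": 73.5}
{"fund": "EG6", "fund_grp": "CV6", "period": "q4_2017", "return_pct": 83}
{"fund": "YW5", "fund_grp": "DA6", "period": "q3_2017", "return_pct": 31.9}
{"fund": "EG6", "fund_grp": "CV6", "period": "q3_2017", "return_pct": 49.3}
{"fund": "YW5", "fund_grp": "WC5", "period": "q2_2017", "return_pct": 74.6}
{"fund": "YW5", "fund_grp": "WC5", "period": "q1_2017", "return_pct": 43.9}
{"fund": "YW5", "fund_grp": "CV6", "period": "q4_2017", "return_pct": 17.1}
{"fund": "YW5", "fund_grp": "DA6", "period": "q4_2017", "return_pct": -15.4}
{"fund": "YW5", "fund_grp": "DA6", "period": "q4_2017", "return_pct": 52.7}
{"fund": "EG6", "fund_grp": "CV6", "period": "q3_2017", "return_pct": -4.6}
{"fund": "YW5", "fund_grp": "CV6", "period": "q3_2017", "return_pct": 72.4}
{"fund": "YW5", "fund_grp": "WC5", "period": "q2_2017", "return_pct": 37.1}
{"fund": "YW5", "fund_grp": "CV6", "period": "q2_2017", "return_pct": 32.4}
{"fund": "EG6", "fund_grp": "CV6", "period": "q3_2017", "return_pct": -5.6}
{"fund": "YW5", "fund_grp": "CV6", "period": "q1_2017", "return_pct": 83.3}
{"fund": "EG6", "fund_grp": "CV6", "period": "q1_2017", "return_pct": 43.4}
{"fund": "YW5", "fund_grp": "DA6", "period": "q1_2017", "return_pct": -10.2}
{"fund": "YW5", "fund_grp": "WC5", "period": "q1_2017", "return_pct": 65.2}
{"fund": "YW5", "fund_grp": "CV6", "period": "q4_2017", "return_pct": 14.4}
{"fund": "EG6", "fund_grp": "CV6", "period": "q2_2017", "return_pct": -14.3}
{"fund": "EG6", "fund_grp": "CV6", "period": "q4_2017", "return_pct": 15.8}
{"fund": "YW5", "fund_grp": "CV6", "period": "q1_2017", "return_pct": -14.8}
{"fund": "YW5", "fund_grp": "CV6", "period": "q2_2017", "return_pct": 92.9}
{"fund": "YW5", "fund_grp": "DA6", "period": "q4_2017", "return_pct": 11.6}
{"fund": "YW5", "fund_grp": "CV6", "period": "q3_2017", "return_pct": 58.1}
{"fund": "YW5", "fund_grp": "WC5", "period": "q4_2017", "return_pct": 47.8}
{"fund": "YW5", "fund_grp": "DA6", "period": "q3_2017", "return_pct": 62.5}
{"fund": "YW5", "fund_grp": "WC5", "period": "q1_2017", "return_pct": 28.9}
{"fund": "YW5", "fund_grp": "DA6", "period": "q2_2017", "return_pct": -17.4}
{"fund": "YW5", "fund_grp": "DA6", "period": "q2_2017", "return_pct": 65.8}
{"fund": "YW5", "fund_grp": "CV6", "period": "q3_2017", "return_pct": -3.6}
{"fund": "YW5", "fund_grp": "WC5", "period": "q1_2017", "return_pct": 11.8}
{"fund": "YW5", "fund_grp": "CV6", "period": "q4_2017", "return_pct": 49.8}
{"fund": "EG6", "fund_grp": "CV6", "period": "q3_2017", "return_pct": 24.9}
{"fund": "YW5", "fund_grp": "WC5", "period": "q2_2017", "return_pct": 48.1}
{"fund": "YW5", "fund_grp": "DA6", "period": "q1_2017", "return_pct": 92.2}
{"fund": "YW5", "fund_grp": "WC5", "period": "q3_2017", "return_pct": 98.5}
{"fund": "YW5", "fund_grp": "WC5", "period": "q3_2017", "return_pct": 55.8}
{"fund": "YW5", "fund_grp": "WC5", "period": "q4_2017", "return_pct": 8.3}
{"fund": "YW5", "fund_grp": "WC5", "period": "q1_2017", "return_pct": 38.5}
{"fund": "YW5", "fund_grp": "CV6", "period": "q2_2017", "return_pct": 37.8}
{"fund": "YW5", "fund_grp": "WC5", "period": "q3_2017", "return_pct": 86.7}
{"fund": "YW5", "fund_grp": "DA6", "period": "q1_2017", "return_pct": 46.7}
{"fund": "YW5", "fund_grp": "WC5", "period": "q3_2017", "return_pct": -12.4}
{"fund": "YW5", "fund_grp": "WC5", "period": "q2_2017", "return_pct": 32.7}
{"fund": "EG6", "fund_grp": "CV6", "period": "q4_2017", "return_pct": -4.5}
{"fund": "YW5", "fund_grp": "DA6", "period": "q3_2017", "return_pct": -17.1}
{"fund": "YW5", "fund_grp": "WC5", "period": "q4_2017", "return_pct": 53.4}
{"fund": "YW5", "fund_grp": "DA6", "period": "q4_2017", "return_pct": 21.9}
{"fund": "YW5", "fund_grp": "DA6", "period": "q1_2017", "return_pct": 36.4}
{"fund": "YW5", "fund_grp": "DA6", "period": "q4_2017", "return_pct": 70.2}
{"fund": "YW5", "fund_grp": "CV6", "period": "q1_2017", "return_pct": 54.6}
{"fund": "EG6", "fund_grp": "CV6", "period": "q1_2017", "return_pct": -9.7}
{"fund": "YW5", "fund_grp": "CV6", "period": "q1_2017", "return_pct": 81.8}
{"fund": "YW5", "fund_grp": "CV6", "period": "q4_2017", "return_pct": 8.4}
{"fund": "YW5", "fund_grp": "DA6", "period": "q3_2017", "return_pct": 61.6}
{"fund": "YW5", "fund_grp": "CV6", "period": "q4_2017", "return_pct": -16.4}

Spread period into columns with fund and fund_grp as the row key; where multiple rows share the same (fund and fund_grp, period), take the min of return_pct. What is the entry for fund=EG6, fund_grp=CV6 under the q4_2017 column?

Rows with fund=EG6, fund_grp=CV6 and period=q4_2017: return_pct values are 12.2, 25, 83, 15.8, -4.5.
min(12.2, 25, 83, 15.8, -4.5) = -4.5.

-4.5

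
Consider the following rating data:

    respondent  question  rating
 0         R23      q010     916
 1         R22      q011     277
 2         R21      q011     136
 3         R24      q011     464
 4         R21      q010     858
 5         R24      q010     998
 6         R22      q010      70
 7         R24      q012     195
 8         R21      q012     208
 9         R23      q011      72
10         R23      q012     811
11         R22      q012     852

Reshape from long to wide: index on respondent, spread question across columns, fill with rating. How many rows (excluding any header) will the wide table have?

4 distinct respondent values → 4 rows.

4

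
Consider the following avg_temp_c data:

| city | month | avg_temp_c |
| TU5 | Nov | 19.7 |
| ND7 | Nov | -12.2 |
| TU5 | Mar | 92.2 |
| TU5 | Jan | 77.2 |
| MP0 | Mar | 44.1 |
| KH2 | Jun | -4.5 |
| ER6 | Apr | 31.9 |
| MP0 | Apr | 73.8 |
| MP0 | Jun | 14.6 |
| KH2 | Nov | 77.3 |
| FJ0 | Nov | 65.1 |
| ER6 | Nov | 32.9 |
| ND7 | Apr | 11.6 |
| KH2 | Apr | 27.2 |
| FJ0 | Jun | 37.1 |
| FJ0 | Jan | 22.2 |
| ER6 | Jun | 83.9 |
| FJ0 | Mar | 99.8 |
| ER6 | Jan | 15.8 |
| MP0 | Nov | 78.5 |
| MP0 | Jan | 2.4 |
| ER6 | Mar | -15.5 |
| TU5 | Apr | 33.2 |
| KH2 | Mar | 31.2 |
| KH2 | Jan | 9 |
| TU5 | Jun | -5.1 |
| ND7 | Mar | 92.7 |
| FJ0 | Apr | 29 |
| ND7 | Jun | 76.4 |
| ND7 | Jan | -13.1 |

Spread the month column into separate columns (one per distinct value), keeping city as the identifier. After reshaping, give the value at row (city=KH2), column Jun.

Wide layout: rows indexed by city, columns are the 5 distinct month values (Nov, Mar, Jan, Jun, Apr).
Cell (city=KH2, month=Jun) draws from the long row where city=KH2 and month=Jun, which has avg_temp_c=-4.5.

-4.5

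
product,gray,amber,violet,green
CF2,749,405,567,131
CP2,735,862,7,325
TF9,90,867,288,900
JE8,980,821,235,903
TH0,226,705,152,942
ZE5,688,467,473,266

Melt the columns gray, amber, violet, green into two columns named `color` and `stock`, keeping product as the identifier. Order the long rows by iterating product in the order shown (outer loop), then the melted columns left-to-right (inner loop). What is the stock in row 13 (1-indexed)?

980

24 rows total (6 × 4). Row 13: index ⌊(13-1)/4⌋ = 3 into product → JE8; (13-1) mod 4 = 0 into the melted columns → gray.
So row 13 is (JE8, gray, 980); stock = 980.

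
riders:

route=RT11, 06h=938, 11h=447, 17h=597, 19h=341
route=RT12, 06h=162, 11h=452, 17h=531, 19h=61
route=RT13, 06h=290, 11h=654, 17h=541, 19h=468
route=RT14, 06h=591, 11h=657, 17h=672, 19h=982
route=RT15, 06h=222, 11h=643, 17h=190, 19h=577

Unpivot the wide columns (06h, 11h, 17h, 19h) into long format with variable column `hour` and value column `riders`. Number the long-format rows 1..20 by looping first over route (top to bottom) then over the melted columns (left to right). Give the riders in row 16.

20 rows total (5 × 4). Row 16: index ⌊(16-1)/4⌋ = 3 into route → RT14; (16-1) mod 4 = 3 into the melted columns → 19h.
So row 16 is (RT14, 19h, 982); riders = 982.

982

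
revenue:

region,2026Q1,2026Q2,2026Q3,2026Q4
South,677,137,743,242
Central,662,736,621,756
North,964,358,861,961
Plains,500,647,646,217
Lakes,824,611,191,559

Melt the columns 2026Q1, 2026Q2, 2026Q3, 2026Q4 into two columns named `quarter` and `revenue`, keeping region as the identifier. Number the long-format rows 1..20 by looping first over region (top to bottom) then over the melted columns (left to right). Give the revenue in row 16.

217

20 rows total (5 × 4). Row 16: index ⌊(16-1)/4⌋ = 3 into region → Plains; (16-1) mod 4 = 3 into the melted columns → 2026Q4.
So row 16 is (Plains, 2026Q4, 217); revenue = 217.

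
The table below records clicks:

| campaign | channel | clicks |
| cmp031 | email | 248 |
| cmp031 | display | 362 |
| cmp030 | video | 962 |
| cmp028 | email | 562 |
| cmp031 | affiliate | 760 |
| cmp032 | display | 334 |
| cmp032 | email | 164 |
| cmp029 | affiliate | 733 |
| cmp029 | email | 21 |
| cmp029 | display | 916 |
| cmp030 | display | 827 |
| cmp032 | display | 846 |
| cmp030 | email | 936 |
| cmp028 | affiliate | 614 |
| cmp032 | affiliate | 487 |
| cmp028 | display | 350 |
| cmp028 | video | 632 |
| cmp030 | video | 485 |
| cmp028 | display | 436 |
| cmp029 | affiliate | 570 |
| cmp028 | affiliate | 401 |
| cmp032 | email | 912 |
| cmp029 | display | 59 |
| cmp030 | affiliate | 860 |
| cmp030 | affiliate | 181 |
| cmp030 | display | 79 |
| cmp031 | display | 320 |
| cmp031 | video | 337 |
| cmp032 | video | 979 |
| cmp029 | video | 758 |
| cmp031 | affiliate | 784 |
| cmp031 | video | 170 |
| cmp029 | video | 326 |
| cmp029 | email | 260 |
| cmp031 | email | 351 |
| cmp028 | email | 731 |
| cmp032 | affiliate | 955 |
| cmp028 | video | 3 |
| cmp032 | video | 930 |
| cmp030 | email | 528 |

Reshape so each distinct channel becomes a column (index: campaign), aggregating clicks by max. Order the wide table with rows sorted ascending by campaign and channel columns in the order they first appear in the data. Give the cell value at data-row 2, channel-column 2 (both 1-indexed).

With rows sorted ascending by campaign, row 2 is campaign=cmp029. channel columns in first-appearance order: email, display, video, affiliate; column 2 is display.
Long rows with campaign=cmp029, channel=display: max(916, 59) = 916.

916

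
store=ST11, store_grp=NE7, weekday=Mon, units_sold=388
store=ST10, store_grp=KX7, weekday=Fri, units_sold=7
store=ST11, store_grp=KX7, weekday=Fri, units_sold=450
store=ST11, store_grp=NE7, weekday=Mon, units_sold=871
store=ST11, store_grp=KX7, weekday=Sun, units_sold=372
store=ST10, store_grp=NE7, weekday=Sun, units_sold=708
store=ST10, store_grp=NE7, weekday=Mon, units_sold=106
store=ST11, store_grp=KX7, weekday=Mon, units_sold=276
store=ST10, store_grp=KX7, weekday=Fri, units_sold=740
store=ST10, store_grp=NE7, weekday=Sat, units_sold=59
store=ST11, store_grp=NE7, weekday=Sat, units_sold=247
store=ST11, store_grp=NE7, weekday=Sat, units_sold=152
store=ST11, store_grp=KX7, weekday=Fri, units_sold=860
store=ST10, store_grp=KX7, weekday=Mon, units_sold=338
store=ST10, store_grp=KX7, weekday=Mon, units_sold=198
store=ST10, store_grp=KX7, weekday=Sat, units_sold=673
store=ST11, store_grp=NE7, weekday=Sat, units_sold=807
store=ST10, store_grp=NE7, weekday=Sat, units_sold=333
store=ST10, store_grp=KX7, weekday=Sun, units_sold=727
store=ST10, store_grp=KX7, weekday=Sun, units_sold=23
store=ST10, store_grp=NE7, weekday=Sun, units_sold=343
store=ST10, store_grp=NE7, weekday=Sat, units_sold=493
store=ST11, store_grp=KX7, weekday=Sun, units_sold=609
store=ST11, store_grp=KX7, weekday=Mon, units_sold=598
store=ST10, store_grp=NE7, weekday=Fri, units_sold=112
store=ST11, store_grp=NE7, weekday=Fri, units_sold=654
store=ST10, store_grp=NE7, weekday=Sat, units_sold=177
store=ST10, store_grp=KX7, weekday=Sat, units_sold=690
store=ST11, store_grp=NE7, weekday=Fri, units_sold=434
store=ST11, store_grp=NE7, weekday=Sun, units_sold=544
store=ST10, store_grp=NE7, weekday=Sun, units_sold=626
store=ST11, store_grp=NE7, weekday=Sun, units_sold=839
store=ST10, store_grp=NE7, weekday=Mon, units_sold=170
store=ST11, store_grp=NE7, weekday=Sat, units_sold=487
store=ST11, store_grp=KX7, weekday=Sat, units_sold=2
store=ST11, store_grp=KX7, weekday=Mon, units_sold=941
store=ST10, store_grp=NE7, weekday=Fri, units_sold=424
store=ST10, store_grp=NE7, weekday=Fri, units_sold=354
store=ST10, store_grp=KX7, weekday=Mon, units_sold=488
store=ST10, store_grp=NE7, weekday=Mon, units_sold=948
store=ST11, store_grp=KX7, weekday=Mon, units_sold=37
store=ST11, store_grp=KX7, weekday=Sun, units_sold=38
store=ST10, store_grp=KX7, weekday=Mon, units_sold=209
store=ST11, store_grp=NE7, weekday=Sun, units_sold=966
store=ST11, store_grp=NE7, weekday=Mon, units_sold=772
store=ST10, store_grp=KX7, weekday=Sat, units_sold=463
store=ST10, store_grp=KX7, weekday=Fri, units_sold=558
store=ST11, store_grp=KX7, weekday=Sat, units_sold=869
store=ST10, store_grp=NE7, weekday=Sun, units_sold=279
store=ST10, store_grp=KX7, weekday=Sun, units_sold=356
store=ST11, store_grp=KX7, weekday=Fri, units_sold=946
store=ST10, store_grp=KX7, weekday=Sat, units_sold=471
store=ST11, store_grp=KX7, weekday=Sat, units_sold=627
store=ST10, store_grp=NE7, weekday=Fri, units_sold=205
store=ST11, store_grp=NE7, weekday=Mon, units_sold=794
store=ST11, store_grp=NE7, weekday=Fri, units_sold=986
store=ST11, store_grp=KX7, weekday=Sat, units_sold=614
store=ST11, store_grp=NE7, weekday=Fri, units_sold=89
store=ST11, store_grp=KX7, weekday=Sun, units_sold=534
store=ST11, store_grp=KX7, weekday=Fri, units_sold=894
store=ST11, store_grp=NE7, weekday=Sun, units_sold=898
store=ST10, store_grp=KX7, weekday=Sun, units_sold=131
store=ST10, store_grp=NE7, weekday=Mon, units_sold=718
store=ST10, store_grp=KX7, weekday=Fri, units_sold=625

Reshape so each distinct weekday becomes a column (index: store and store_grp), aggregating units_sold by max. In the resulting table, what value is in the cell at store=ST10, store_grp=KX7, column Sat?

690

Rows with store=ST10, store_grp=KX7 and weekday=Sat: units_sold values are 673, 690, 463, 471.
max(673, 690, 463, 471) = 690.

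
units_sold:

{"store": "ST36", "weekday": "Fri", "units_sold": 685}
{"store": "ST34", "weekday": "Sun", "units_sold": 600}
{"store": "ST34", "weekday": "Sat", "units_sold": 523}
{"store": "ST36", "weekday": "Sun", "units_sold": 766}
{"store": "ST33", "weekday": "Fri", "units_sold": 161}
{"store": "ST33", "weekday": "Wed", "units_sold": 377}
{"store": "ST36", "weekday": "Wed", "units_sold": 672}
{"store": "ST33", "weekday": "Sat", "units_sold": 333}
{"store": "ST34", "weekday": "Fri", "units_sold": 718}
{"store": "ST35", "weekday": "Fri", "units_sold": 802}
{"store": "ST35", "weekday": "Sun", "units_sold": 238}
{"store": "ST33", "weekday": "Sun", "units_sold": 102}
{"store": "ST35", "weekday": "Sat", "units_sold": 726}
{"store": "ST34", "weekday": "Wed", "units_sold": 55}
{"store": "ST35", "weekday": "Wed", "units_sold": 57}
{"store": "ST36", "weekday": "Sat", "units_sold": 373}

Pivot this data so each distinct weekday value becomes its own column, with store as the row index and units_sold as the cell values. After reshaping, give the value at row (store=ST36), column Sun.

Wide layout: rows indexed by store, columns are the 4 distinct weekday values (Fri, Sun, Sat, Wed).
Cell (store=ST36, weekday=Sun) draws from the long row where store=ST36 and weekday=Sun, which has units_sold=766.

766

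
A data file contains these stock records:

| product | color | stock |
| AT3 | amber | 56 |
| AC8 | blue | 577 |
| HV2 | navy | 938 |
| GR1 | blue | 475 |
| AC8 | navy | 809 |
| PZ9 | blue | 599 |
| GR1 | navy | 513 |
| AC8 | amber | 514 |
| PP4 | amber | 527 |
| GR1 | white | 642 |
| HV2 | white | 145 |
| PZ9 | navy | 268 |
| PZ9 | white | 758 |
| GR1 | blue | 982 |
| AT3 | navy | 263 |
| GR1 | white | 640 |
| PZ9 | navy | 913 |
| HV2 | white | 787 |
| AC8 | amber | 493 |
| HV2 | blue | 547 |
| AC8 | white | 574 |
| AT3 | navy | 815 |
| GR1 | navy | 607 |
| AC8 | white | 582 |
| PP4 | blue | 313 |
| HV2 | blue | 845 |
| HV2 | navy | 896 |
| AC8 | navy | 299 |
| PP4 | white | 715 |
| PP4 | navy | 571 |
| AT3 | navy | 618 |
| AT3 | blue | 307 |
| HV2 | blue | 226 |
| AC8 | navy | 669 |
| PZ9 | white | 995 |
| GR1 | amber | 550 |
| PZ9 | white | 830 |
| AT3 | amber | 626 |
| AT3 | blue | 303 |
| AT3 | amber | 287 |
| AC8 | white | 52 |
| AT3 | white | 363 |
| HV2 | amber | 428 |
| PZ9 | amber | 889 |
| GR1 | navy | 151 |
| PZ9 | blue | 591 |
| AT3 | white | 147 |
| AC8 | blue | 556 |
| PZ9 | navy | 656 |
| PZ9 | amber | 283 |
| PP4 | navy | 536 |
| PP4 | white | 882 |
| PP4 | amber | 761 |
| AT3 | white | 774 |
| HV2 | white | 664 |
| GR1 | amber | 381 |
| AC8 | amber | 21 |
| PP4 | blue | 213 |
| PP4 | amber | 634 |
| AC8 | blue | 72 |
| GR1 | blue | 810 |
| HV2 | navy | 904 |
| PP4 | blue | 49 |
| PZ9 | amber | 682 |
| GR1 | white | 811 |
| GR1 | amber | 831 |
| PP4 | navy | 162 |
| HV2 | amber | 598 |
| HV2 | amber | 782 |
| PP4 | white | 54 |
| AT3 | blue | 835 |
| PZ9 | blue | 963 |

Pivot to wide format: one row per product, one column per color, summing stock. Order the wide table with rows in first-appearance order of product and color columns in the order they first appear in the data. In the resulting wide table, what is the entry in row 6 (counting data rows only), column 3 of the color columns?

1269

With rows in first-appearance order of product, row 6 is product=PP4. color columns in first-appearance order: amber, blue, navy, white; column 3 is navy.
Long rows with product=PP4, color=navy: 571 + 536 + 162 = 1269.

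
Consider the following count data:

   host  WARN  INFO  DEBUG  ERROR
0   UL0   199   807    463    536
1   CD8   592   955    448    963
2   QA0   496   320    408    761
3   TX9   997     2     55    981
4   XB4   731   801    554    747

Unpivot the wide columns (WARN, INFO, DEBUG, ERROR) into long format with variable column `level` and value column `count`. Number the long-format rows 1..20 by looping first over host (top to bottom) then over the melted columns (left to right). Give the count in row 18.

801

20 rows total (5 × 4). Row 18: index ⌊(18-1)/4⌋ = 4 into host → XB4; (18-1) mod 4 = 1 into the melted columns → INFO.
So row 18 is (XB4, INFO, 801); count = 801.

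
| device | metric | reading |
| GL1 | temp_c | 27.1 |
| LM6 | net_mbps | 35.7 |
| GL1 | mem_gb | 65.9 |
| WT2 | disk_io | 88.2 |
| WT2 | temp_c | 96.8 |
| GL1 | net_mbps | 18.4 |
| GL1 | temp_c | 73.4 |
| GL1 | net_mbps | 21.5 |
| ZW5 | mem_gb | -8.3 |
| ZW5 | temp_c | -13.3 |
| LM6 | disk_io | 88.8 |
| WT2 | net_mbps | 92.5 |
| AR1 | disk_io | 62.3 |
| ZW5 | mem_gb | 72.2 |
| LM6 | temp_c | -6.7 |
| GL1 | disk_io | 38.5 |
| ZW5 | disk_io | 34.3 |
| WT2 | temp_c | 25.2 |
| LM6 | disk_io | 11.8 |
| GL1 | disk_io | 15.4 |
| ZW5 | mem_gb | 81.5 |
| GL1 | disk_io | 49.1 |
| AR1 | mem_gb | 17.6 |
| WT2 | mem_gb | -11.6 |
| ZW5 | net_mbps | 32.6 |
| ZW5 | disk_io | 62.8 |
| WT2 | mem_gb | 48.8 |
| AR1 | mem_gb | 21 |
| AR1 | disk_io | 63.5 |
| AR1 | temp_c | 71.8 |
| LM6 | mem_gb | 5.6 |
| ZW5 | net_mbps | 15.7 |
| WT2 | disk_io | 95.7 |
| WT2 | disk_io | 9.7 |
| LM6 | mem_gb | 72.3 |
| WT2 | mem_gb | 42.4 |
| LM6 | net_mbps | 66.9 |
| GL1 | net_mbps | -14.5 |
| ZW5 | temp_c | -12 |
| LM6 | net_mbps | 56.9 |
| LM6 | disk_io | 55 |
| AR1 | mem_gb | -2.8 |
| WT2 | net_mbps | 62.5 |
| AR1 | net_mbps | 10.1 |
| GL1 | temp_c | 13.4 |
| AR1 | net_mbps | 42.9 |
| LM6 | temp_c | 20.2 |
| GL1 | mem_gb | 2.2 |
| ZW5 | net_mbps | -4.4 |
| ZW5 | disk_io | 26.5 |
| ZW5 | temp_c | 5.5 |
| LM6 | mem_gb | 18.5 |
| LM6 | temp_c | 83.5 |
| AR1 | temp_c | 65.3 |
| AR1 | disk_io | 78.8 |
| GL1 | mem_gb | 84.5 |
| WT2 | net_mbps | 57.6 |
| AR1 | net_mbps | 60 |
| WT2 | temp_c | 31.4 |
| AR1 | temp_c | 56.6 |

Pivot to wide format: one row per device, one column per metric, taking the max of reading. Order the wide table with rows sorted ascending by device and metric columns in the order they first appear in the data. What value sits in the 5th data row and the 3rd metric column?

81.5

With rows sorted ascending by device, row 5 is device=ZW5. metric columns in first-appearance order: temp_c, net_mbps, mem_gb, disk_io; column 3 is mem_gb.
Long rows with device=ZW5, metric=mem_gb: max(-8.3, 72.2, 81.5) = 81.5.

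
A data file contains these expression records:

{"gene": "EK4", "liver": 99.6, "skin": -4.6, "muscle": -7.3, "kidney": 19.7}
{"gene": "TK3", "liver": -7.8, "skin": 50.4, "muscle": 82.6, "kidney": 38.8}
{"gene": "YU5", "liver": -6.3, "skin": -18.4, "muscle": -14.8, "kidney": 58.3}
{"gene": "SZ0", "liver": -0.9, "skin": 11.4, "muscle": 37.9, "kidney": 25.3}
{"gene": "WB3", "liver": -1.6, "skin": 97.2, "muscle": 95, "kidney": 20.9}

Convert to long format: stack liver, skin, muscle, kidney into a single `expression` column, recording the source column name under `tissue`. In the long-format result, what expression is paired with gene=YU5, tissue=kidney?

Unpivoting turns each (gene, wide-column) pair into one long row.
The wide cell at row YU5, column kidney holds 58.3, so the long row (YU5, kidney) has expression=58.3.

58.3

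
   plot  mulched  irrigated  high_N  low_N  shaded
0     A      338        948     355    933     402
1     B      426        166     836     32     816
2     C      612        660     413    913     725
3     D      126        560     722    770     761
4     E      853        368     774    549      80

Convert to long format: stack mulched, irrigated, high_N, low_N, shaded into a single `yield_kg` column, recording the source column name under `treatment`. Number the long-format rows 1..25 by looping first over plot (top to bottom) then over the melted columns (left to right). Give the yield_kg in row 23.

25 rows total (5 × 5). Row 23: index ⌊(23-1)/5⌋ = 4 into plot → E; (23-1) mod 5 = 2 into the melted columns → high_N.
So row 23 is (E, high_N, 774); yield_kg = 774.

774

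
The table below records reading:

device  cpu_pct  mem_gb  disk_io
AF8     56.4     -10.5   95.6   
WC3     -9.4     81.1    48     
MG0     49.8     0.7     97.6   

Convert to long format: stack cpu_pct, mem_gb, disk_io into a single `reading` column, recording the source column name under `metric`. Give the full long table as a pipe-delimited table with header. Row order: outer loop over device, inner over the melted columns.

Each (device, column) pair becomes one row: 3 × 3 = 9 rows.
For example, (AF8, cpu_pct) → reading=56.4.

| device | metric | reading |
| AF8 | cpu_pct | 56.4 |
| AF8 | mem_gb | -10.5 |
| AF8 | disk_io | 95.6 |
| WC3 | cpu_pct | -9.4 |
| WC3 | mem_gb | 81.1 |
| WC3 | disk_io | 48 |
| MG0 | cpu_pct | 49.8 |
| MG0 | mem_gb | 0.7 |
| MG0 | disk_io | 97.6 |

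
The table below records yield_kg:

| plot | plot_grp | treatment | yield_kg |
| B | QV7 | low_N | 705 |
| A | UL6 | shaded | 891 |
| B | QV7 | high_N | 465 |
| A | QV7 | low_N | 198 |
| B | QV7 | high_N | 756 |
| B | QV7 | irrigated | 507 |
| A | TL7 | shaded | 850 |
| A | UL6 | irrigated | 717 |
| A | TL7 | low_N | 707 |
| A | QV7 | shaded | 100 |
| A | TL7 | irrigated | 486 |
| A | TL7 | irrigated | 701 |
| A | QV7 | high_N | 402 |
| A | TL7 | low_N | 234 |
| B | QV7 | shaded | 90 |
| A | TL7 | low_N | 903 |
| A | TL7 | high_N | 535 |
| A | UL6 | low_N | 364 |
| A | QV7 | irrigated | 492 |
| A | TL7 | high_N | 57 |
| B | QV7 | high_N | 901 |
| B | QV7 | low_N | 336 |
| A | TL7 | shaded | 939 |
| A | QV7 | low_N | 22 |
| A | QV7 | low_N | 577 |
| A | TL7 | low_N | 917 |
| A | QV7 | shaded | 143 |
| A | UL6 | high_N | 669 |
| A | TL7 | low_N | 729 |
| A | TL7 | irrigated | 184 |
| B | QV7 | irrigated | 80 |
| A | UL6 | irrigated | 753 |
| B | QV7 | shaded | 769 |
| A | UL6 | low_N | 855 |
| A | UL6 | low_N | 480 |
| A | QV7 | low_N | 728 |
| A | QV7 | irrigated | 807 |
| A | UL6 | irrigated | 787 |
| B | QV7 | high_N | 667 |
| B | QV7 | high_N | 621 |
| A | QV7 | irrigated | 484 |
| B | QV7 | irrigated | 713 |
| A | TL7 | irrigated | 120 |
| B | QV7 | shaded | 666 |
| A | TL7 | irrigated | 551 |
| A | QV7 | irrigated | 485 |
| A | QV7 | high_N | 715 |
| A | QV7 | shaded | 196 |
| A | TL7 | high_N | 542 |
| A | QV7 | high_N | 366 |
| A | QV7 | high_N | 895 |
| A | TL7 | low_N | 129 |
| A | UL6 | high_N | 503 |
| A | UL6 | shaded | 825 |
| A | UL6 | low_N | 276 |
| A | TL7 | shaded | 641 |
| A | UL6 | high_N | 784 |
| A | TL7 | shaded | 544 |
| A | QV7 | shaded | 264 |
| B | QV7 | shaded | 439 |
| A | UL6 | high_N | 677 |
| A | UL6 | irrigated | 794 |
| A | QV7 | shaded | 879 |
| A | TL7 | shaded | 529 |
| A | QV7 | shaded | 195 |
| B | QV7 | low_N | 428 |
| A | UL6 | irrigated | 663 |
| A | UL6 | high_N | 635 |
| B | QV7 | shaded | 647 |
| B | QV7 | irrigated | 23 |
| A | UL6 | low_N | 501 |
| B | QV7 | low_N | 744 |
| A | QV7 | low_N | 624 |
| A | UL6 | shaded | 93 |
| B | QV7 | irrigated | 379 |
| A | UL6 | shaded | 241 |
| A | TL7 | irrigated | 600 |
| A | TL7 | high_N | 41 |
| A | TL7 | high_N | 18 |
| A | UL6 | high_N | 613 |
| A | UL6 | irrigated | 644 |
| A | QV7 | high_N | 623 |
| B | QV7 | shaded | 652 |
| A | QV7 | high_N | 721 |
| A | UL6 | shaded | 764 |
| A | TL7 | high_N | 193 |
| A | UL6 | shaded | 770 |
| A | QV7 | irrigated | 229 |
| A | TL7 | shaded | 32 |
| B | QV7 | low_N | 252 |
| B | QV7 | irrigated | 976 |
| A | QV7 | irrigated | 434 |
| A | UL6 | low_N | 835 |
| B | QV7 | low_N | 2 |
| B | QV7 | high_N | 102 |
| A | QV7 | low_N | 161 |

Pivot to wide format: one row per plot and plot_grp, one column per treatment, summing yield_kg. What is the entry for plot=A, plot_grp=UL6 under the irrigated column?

4358

Rows with plot=A, plot_grp=UL6 and treatment=irrigated: yield_kg values are 717, 753, 787, 794, 663, 644.
717 + 753 + 787 + 794 + 663 + 644 = 4358.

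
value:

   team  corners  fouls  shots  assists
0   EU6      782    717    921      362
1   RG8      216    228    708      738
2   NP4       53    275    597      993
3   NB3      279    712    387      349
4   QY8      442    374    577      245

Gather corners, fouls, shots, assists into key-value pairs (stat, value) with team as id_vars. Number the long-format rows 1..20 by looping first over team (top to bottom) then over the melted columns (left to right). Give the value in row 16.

20 rows total (5 × 4). Row 16: index ⌊(16-1)/4⌋ = 3 into team → NB3; (16-1) mod 4 = 3 into the melted columns → assists.
So row 16 is (NB3, assists, 349); value = 349.

349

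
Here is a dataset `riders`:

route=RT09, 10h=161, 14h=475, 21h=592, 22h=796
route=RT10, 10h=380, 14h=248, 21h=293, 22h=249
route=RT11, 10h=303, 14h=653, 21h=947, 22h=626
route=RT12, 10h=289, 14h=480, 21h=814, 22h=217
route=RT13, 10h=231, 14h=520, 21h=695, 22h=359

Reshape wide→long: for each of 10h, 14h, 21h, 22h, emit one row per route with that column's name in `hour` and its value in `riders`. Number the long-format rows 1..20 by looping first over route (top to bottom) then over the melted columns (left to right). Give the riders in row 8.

249

20 rows total (5 × 4). Row 8: index ⌊(8-1)/4⌋ = 1 into route → RT10; (8-1) mod 4 = 3 into the melted columns → 22h.
So row 8 is (RT10, 22h, 249); riders = 249.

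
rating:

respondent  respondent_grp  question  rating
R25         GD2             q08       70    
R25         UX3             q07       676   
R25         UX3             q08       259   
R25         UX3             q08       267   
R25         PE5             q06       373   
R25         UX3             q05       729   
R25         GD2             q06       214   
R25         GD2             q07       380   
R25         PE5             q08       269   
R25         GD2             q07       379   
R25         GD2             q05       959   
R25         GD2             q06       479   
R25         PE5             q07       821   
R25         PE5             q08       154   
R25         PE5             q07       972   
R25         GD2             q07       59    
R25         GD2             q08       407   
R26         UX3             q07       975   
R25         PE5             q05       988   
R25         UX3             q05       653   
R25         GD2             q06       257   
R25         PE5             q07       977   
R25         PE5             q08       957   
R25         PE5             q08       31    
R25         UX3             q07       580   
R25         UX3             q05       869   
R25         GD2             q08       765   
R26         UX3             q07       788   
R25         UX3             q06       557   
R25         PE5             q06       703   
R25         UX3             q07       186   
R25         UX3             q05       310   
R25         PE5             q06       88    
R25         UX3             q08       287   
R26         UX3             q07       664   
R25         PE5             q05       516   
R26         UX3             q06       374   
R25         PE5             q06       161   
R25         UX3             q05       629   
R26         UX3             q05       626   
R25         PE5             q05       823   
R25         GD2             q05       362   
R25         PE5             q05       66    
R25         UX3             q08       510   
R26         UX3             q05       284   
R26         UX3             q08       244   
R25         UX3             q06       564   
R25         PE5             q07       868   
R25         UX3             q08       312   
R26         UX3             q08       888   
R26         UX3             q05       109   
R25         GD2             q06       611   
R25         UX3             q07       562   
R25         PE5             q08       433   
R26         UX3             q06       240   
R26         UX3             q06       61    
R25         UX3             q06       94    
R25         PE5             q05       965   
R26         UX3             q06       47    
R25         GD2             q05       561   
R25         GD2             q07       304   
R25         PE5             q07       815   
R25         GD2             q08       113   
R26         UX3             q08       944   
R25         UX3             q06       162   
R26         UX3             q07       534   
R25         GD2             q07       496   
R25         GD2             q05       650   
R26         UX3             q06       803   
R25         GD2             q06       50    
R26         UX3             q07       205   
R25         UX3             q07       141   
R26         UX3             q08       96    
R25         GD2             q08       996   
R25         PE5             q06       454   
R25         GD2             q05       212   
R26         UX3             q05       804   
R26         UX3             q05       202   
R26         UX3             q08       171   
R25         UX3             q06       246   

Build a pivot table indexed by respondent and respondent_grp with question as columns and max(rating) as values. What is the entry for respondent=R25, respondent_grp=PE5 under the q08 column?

957

Rows with respondent=R25, respondent_grp=PE5 and question=q08: rating values are 269, 154, 957, 31, 433.
max(269, 154, 957, 31, 433) = 957.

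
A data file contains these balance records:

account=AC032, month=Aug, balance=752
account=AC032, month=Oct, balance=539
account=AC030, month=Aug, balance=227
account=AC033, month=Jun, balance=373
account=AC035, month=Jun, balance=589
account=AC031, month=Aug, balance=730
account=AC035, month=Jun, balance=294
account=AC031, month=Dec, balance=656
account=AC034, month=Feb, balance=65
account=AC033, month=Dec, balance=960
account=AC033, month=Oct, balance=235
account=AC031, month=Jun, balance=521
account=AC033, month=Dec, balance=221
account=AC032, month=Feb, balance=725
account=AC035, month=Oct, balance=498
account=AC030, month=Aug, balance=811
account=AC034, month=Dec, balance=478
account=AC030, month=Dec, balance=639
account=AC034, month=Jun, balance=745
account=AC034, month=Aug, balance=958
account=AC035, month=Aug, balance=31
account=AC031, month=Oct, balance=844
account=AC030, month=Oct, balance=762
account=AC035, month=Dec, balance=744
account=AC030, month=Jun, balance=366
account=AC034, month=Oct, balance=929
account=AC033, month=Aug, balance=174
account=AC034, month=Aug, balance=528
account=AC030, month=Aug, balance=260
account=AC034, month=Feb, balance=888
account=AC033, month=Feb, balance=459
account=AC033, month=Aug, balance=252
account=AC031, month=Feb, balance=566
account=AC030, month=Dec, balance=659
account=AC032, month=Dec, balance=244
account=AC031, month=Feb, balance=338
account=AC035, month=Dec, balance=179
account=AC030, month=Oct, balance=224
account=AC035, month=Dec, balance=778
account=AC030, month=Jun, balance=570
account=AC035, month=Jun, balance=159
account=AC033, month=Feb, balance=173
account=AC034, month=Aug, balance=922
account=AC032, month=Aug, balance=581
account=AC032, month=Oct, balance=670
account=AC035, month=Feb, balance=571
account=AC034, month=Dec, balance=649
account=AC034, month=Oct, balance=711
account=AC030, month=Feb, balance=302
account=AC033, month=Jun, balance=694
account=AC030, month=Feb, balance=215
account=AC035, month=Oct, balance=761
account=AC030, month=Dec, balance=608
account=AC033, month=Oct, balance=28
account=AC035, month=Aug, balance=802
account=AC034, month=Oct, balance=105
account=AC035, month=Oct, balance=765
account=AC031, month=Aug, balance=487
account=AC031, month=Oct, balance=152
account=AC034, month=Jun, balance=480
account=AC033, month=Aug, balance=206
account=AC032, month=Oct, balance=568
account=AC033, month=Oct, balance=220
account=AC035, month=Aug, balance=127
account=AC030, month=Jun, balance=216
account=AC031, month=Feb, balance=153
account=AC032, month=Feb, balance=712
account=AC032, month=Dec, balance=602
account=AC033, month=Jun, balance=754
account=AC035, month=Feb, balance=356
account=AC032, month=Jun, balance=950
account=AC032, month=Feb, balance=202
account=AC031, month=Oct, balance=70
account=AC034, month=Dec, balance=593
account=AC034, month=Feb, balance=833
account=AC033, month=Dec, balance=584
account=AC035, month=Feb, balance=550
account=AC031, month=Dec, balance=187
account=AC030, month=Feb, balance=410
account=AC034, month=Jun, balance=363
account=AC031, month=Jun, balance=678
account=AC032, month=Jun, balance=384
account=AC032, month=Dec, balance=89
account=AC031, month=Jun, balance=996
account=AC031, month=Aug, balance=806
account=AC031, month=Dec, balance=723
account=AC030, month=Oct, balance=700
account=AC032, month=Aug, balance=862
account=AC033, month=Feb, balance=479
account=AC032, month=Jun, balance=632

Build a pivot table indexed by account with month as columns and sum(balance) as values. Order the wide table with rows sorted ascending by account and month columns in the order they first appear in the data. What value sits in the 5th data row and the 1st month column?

With rows sorted ascending by account, row 5 is account=AC034. month columns in first-appearance order: Aug, Oct, Jun, Dec, Feb; column 1 is Aug.
Long rows with account=AC034, month=Aug: 958 + 528 + 922 = 2408.

2408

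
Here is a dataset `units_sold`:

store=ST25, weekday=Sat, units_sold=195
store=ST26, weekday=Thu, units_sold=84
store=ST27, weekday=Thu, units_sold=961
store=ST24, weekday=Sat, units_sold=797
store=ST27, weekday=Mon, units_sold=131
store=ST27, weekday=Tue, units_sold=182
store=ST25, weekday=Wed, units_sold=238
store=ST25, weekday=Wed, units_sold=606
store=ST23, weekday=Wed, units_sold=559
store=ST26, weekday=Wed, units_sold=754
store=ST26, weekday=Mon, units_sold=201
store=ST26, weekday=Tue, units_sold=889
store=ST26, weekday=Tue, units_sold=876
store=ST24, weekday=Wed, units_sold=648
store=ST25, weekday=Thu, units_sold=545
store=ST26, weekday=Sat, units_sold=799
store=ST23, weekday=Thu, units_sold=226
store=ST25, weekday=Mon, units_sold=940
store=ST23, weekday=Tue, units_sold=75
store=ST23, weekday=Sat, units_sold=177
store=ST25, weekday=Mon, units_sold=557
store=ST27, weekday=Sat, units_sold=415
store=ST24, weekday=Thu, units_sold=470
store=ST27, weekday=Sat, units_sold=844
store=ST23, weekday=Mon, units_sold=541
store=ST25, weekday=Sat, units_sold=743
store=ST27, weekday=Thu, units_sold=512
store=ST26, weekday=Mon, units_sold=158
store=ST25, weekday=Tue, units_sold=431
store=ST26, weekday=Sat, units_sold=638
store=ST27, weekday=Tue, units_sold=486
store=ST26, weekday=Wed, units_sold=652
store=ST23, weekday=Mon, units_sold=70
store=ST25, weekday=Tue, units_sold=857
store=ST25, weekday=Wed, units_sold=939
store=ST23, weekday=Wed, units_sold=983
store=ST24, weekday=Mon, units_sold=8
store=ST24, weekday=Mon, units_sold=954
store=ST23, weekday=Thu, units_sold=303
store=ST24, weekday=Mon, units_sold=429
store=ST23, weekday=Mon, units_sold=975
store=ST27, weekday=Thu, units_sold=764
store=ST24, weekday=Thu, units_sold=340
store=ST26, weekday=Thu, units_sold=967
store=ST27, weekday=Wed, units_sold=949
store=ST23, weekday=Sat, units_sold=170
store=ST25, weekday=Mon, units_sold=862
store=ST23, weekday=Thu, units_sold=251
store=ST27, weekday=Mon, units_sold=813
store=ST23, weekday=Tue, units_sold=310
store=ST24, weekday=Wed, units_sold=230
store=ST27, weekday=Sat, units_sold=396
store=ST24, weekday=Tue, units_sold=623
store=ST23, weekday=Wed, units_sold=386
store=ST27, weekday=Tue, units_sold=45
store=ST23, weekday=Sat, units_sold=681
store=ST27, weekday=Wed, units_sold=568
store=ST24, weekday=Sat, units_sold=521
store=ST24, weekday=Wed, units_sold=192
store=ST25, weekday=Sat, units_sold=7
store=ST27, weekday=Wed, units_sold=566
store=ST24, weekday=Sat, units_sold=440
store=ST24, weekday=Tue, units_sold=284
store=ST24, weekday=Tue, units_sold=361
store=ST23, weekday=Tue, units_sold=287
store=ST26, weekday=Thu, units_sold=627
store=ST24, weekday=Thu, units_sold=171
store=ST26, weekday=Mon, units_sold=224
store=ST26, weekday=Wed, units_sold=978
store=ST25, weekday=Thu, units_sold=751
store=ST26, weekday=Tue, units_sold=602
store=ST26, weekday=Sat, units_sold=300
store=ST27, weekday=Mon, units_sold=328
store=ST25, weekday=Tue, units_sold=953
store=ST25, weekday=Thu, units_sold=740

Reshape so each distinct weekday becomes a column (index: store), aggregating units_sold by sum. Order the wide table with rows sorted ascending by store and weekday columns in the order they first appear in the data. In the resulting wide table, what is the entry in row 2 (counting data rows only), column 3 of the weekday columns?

With rows sorted ascending by store, row 2 is store=ST24. weekday columns in first-appearance order: Sat, Thu, Mon, Tue, Wed; column 3 is Mon.
Long rows with store=ST24, weekday=Mon: 8 + 954 + 429 = 1391.

1391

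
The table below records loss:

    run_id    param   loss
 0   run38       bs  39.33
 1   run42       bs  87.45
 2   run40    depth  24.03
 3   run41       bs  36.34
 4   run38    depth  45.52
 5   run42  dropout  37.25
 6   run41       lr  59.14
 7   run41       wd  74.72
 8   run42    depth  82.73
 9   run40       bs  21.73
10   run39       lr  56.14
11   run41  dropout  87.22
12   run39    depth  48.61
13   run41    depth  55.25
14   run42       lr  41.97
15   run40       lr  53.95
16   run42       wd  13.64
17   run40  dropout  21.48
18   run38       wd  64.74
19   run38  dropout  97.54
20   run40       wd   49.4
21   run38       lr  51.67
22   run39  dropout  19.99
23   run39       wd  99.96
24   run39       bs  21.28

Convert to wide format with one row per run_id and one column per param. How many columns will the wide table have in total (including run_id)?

1 column for run_id plus 5 distinct param values → 6 columns.

6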